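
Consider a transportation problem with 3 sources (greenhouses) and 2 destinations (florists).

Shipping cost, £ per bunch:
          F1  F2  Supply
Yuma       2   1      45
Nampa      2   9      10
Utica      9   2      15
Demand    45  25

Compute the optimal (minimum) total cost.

A cheapest plan:
  Yuma–F1: 35 × £2 = £70
  Yuma–F2: 10 × £1 = £10
  Nampa–F1: 10 × £2 = £20
  Utica–F2: 15 × £2 = £30
Total = 70 + 10 + 20 + 30 = £130.

130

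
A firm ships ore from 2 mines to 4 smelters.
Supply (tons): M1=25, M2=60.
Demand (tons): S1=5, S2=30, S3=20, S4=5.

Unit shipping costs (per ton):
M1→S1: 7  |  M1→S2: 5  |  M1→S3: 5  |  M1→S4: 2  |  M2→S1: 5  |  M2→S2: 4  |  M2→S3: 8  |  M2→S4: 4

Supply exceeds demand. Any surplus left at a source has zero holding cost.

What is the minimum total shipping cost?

255

A cheapest plan:
  M1 to S3: 20 × 5 = 100
  M1 to S4: 5 × 2 = 10
  M2 to S1: 5 × 5 = 25
  M2 to S2: 30 × 4 = 120
Total = 100 + 10 + 25 + 120 = 255.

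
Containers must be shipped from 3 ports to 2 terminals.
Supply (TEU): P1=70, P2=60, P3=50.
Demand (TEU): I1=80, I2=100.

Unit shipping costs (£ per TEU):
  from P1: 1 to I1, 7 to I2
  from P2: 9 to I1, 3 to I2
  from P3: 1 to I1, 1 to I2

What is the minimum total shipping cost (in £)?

300

An optimal shipping plan:
  P1–I1: 70 TEU
  P2–I2: 60 TEU
  P3–I1: 10 TEU
  P3–I2: 40 TEU
Total cost = £300.
(Supply check: P1 ships 70; P2 ships 60; P3 ships 50.)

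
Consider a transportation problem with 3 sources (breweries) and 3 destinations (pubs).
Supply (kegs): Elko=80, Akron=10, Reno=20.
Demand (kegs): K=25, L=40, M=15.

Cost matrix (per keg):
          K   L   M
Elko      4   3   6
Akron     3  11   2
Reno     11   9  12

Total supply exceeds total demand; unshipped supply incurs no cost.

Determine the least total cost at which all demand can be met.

270

Optimal allocation:
  Elko->K: 25 × 4 = 100
  Elko->L: 40 × 3 = 120
  Elko->M: 5 × 6 = 30
  Akron->M: 10 × 2 = 20
Total = 100 + 120 + 30 + 20 = 270.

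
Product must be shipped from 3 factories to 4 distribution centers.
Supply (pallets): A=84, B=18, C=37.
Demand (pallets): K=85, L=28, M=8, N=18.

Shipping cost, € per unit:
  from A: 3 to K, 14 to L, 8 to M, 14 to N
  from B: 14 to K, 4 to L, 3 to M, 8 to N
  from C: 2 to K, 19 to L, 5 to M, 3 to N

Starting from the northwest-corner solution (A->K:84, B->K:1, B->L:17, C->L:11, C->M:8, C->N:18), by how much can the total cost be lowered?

Current plan cost = 84·3 + 1·14 + 17·4 + 11·19 + 8·5 + 18·3 = €637.
Optimal plan:
  A→K: 74 × €3 = €222
  A→L: 10 × €14 = €140
  B→L: 18 × €4 = €72
  C→K: 11 × €2 = €22
  C→M: 8 × €5 = €40
  C→N: 18 × €3 = €54
Optimal cost = €550.
Saving = 637 − 550 = €87.

87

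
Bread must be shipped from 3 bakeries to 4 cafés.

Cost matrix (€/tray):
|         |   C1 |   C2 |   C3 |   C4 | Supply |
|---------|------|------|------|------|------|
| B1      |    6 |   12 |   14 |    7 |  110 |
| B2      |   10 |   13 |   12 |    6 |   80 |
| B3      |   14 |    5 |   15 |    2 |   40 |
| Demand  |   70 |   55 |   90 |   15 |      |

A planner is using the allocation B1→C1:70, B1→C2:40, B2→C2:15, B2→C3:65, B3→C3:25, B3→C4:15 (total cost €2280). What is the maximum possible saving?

275

Current plan cost = 70·6 + 40·12 + 15·13 + 65·12 + 25·15 + 15·2 = €2280.
Optimal plan:
  B1–C1: 70 × €6 = €420
  B1–C2: 15 × €12 = €180
  B1–C3: 10 × €14 = €140
  B1–C4: 15 × €7 = €105
  B2–C3: 80 × €12 = €960
  B3–C2: 40 × €5 = €200
Optimal cost = €2005.
Saving = 2280 − 2005 = €275.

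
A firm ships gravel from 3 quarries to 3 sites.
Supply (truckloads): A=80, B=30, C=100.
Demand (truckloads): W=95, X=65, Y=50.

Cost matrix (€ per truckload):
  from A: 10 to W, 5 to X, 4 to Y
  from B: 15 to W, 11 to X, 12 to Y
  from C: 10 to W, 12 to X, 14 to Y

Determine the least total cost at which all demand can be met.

One minimum-cost allocation:
  A to X: 30 truckloads
  A to Y: 50 truckloads
  B to X: 30 truckloads
  C to W: 95 truckloads
  C to X: 5 truckloads
Total cost = €1690.
(Supply check: A ships 80; B ships 30; C ships 100.)

1690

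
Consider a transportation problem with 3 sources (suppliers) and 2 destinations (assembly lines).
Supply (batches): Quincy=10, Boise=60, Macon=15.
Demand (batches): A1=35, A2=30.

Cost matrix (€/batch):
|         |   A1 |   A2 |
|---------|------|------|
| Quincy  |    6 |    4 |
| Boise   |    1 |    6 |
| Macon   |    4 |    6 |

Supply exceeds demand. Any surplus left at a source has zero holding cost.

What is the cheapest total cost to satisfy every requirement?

Optimal allocation:
  Quincy to A2: 10 × €4 = €40
  Boise to A1: 35 × €1 = €35
  Boise to A2: 5 × €6 = €30
  Macon to A2: 15 × €6 = €90
Total = 40 + 35 + 30 + 90 = €195.

195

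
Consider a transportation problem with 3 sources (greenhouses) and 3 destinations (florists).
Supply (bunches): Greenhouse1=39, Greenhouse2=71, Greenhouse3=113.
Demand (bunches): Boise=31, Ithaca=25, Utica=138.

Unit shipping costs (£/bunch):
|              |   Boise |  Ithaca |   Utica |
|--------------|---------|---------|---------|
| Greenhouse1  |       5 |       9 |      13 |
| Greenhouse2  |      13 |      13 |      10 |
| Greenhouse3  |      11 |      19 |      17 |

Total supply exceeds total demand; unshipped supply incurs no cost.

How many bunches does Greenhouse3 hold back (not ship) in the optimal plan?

29

Minimum-cost shipments:
  Greenhouse1 to Boise: 14 × £5 = £70
  Greenhouse1 to Ithaca: 25 × £9 = £225
  Greenhouse2 to Utica: 71 × £10 = £710
  Greenhouse3 to Boise: 17 × £11 = £187
  Greenhouse3 to Utica: 67 × £17 = £1139
Total cost = £2331.
Greenhouse3 ships 84 of its 113, leaving 29.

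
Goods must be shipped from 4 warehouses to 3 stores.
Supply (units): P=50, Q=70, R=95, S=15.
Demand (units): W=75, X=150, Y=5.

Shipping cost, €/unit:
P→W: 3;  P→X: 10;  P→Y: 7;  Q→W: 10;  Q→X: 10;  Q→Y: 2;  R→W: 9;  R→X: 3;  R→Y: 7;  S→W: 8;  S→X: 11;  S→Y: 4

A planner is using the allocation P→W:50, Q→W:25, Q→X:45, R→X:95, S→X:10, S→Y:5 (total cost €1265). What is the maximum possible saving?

Current plan cost = 50·3 + 25·10 + 45·10 + 95·3 + 10·11 + 5·4 = €1265.
Optimal plan:
  P to W: 50 × €3 = €150
  Q to W: 10 × €10 = €100
  Q to X: 55 × €10 = €550
  Q to Y: 5 × €2 = €10
  R to X: 95 × €3 = €285
  S to W: 15 × €8 = €120
Optimal cost = €1215.
Saving = 1265 − 1215 = €50.

50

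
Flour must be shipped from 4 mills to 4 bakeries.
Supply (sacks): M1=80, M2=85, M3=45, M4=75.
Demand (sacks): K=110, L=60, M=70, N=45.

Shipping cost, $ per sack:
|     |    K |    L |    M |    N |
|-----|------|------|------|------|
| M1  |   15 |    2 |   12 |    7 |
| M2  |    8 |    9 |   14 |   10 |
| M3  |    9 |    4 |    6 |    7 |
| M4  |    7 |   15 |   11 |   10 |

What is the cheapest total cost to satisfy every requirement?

One minimum-cost allocation:
  M1->L: 60 × $2 = $120
  M1->N: 20 × $7 = $140
  M2->K: 60 × $8 = $480
  M2->N: 25 × $10 = $250
  M3->M: 45 × $6 = $270
  M4->K: 50 × $7 = $350
  M4->M: 25 × $11 = $275
Total = 120 + 140 + 480 + 250 + 270 + 350 + 275 = $1885.

1885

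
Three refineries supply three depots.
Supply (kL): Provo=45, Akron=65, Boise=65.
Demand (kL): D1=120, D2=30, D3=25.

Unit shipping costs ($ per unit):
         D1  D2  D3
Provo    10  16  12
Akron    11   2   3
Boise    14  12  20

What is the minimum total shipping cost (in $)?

Optimal allocation:
  Provo to D1: 45 kL
  Akron to D1: 10 kL
  Akron to D2: 30 kL
  Akron to D3: 25 kL
  Boise to D1: 65 kL
Total cost = $1605.
(Supply check: Provo ships 45; Akron ships 65; Boise ships 65.)

1605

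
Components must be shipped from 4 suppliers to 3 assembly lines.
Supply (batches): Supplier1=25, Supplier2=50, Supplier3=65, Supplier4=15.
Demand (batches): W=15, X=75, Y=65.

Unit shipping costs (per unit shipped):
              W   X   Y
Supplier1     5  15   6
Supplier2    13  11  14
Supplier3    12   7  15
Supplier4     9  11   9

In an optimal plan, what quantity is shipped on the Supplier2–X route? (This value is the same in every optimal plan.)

Optimal shipments:
  Supplier1→W: 15 batches
  Supplier1→Y: 10 batches
  Supplier2→X: 10 batches
  Supplier2→Y: 40 batches
  Supplier3→X: 65 batches
  Supplier4→Y: 15 batches
Total cost = 1395.
So Supplier2→X carries 10 batches.

10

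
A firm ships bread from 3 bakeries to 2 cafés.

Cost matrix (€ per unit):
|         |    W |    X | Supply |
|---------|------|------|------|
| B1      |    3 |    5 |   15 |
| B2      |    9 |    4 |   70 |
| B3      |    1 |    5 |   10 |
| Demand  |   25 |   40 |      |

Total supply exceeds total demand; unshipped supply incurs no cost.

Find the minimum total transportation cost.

215

An optimal shipping plan:
  B1 to W: 15 × €3 = €45
  B2 to X: 40 × €4 = €160
  B3 to W: 10 × €1 = €10
Total = 45 + 160 + 10 = €215.
(Supply check: B1 ships 15; B2 ships 40; B3 ships 10.)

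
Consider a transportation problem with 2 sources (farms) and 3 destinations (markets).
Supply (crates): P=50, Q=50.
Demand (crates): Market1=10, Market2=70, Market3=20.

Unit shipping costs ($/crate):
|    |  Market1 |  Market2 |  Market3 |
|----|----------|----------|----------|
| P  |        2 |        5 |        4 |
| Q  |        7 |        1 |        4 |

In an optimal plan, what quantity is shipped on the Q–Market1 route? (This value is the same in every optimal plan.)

Optimal shipments:
  P–Market1: 10 crates
  P–Market2: 20 crates
  P–Market3: 20 crates
  Q–Market2: 50 crates
Total cost = $250.
The route Q→Market1 is not used.

0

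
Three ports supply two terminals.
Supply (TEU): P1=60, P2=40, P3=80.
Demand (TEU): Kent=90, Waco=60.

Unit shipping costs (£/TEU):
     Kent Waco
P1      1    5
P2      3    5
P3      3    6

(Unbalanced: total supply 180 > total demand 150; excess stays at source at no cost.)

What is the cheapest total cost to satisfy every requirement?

470

Optimal allocation:
  P1->Kent: 60 × £1 = £60
  P2->Waco: 40 × £5 = £200
  P3->Kent: 30 × £3 = £90
  P3->Waco: 20 × £6 = £120
Total = 60 + 200 + 90 + 120 = £470.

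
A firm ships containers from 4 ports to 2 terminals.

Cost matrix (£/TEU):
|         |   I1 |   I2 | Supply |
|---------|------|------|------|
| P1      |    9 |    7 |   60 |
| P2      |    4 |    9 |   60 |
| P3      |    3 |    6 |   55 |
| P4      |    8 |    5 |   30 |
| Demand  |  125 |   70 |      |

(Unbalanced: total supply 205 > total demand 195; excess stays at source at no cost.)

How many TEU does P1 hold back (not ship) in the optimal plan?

An optimal plan:
  P1→I1: 10 × £9 = £90
  P1→I2: 40 × £7 = £280
  P2→I1: 60 × £4 = £240
  P3→I1: 55 × £3 = £165
  P4→I2: 30 × £5 = £150
Total cost = £925.
P1 ships 50 of its 60, leaving 10.

10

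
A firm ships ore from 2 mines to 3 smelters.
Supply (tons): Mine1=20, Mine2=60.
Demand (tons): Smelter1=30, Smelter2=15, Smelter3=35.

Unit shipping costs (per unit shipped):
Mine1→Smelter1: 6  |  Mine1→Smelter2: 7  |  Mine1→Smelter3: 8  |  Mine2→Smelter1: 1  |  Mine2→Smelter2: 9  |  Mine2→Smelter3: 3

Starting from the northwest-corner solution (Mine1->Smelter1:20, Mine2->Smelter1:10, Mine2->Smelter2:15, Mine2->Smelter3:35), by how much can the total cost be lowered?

Current plan cost = 20·6 + 10·1 + 15·9 + 35·3 = 370.
Optimal plan:
  Mine1->Smelter1: 5 tons
  Mine1->Smelter2: 15 tons
  Mine2->Smelter1: 25 tons
  Mine2->Smelter3: 35 tons
Optimal cost = 265.
Saving = 370 − 265 = 105.

105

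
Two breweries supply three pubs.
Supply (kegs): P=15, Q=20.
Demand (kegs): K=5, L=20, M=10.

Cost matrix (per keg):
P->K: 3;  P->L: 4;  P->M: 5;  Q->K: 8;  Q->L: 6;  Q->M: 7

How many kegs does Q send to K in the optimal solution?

Optimal shipments:
  P->K: 5 × 3 = 15
  P->M: 10 × 5 = 50
  Q->L: 20 × 6 = 120
Total cost = 185.
The route Q→K is not used.

0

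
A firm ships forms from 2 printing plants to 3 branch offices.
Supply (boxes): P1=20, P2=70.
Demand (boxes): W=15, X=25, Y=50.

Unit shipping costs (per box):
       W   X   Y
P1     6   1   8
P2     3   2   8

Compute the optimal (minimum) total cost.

475

Optimal allocation:
  P1 to X: 20 × 1 = 20
  P2 to W: 15 × 3 = 45
  P2 to X: 5 × 2 = 10
  P2 to Y: 50 × 8 = 400
Total = 20 + 45 + 10 + 400 = 475.
(Supply check: P1 ships 20; P2 ships 70.)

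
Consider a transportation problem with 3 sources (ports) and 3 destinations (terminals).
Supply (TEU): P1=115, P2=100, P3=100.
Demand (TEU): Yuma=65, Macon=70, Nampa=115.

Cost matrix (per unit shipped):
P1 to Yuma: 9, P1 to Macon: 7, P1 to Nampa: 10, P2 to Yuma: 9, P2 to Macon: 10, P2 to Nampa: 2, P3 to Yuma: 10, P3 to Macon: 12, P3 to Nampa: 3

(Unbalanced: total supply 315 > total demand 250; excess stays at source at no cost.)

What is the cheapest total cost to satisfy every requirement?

A cheapest plan:
  P1->Yuma: 45 TEU
  P1->Macon: 70 TEU
  P2->Yuma: 20 TEU
  P2->Nampa: 80 TEU
  P3->Nampa: 35 TEU
Total cost = 1340.

1340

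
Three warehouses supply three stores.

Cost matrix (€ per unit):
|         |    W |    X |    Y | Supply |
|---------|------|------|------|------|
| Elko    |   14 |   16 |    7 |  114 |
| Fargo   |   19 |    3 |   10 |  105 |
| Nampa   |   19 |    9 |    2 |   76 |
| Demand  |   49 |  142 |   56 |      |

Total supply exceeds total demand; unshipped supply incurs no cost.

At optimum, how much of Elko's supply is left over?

An optimal plan:
  Elko–W: 49 × €14 = €686
  Elko–Y: 17 × €7 = €119
  Fargo–X: 105 × €3 = €315
  Nampa–X: 37 × €9 = €333
  Nampa–Y: 39 × €2 = €78
Total cost = €1531.
Elko ships 66 of its 114, leaving 48.

48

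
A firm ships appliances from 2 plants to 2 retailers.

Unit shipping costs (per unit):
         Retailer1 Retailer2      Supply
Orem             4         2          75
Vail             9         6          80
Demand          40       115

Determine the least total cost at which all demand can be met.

710

One minimum-cost allocation:
  Orem to Retailer1: 40 × 4 = 160
  Orem to Retailer2: 35 × 2 = 70
  Vail to Retailer2: 80 × 6 = 480
Total = 160 + 70 + 480 = 710.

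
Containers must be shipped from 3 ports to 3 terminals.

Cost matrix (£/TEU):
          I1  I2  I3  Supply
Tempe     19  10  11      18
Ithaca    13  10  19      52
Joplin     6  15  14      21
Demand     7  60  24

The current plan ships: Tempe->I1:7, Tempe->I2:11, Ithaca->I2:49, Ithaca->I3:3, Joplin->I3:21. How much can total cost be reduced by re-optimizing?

Current plan cost = 7·19 + 11·10 + 49·10 + 3·19 + 21·14 = £1084.
Optimal plan:
  Tempe to I2: 8 × £10 = £80
  Tempe to I3: 10 × £11 = £110
  Ithaca to I2: 52 × £10 = £520
  Joplin to I1: 7 × £6 = £42
  Joplin to I3: 14 × £14 = £196
Optimal cost = £948.
Saving = 1084 − 948 = £136.

136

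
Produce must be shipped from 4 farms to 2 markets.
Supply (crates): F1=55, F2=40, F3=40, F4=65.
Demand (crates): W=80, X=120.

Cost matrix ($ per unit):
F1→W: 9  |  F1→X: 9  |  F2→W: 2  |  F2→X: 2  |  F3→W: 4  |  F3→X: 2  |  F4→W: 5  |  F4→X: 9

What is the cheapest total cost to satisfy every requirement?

An optimal shipping plan:
  F1→W: 15 crates
  F1→X: 40 crates
  F2→X: 40 crates
  F3→X: 40 crates
  F4→W: 65 crates
Total cost = $980.

980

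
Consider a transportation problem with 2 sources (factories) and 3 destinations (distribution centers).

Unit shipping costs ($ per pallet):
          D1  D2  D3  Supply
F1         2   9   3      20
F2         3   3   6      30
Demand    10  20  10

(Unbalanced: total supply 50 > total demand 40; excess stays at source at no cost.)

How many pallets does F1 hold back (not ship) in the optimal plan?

0

An optimal plan:
  F1 to D1: 10 × $2 = $20
  F1 to D3: 10 × $3 = $30
  F2 to D2: 20 × $3 = $60
Total cost = $110.
F1 ships 20 of its 20, leaving 0.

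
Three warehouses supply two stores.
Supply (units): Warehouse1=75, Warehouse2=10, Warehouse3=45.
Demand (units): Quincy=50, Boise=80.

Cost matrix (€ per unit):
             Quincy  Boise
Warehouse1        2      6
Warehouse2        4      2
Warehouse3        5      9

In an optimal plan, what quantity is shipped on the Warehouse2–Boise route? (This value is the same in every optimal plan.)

Optimal shipments:
  Warehouse1→Quincy: 50 units
  Warehouse1→Boise: 25 units
  Warehouse2→Boise: 10 units
  Warehouse3→Boise: 45 units
Total cost = €675.
So Warehouse2→Boise carries 10 units.

10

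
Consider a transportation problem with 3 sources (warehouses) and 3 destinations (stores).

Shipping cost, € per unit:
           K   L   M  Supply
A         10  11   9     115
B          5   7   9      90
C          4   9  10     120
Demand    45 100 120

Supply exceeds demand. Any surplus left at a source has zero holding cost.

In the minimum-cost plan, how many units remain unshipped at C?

Minimum-cost shipments:
  A–M: 115 × €9 = €1035
  B–L: 90 × €7 = €630
  C–K: 45 × €4 = €180
  C–L: 10 × €9 = €90
  C–M: 5 × €10 = €50
Total cost = €1985.
C ships 60 of its 120, leaving 60.

60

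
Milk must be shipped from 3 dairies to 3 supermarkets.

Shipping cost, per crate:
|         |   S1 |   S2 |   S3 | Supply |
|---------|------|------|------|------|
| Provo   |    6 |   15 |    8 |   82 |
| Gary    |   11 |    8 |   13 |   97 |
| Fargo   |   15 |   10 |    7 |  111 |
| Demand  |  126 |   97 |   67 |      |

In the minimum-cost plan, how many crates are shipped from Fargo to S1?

0

Solving gives:
  Provo to S1: 82 × 6 = 492
  Gary to S1: 44 × 11 = 484
  Gary to S2: 53 × 8 = 424
  Fargo to S2: 44 × 10 = 440
  Fargo to S3: 67 × 7 = 469
Total cost = 2309.
The route Fargo→S1 is not used.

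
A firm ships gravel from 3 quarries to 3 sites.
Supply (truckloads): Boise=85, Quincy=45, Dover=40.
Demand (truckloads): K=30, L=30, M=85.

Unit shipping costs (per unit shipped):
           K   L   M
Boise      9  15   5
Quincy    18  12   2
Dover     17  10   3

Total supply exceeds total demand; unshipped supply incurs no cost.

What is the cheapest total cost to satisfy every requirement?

840

An optimal shipping plan:
  Boise->K: 30 × 9 = 270
  Boise->M: 30 × 5 = 150
  Quincy->M: 45 × 2 = 90
  Dover->L: 30 × 10 = 300
  Dover->M: 10 × 3 = 30
Total = 270 + 150 + 90 + 300 + 30 = 840.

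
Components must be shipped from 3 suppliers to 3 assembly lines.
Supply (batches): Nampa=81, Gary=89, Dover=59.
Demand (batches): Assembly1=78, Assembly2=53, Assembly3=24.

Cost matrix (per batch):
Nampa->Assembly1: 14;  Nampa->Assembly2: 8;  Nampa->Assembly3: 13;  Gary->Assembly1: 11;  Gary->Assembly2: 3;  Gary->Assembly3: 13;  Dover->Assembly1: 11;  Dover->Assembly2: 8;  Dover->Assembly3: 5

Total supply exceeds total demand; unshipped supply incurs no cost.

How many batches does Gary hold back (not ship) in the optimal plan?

0

An optimal plan:
  Nampa->Assembly1: 7 batches
  Gary->Assembly1: 36 batches
  Gary->Assembly2: 53 batches
  Dover->Assembly1: 35 batches
  Dover->Assembly3: 24 batches
Total cost = 1158.
Gary ships 89 of its 89, leaving 0.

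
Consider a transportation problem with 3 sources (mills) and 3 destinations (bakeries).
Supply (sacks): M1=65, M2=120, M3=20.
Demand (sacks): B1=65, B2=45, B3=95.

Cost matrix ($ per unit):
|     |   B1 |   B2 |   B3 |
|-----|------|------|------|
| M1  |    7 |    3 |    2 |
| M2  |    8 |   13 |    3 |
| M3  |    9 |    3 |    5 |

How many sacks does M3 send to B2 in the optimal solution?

20

The minimum-cost plan:
  M1 to B2: 25 × $3 = $75
  M1 to B3: 40 × $2 = $80
  M2 to B1: 65 × $8 = $520
  M2 to B3: 55 × $3 = $165
  M3 to B2: 20 × $3 = $60
Total cost = $900.
So M3→B2 carries 20 sacks.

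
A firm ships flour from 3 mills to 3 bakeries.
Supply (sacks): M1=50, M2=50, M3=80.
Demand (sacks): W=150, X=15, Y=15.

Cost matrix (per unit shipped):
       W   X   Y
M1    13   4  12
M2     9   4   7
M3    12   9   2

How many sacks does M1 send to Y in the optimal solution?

Optimal shipments:
  M1->W: 35 × 13 = 455
  M1->X: 15 × 4 = 60
  M2->W: 50 × 9 = 450
  M3->W: 65 × 12 = 780
  M3->Y: 15 × 2 = 30
Total cost = 1775.
The route M1→Y is not used.

0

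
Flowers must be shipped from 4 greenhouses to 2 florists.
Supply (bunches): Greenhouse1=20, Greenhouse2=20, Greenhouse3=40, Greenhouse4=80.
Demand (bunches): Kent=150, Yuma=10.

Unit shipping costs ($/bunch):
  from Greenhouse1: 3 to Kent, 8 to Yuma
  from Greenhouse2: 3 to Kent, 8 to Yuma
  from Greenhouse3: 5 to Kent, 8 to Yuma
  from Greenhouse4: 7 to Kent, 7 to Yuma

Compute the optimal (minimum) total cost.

880

A cheapest plan:
  Greenhouse1→Kent: 20 × $3 = $60
  Greenhouse2→Kent: 20 × $3 = $60
  Greenhouse3→Kent: 40 × $5 = $200
  Greenhouse4→Kent: 70 × $7 = $490
  Greenhouse4→Yuma: 10 × $7 = $70
Total = 60 + 60 + 200 + 490 + 70 = $880.
(Supply check: Greenhouse1 ships 20; Greenhouse2 ships 20; Greenhouse3 ships 40; Greenhouse4 ships 80.)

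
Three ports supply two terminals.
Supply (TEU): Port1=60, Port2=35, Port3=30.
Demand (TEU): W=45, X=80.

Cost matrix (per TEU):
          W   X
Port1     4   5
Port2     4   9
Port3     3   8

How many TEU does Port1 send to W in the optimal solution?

0

Solving gives:
  Port1->X: 60 × 5 = 300
  Port2->W: 35 × 4 = 140
  Port3->W: 10 × 3 = 30
  Port3->X: 20 × 8 = 160
Total cost = 630.
The route Port1→W is not used.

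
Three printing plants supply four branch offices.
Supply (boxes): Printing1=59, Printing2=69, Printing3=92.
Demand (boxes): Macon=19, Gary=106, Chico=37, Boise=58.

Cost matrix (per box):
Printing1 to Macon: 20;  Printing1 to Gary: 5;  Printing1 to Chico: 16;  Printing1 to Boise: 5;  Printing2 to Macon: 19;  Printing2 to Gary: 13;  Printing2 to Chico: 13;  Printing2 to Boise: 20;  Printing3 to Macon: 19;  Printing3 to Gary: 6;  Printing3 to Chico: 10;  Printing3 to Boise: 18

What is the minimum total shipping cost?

An optimal shipping plan:
  Printing1->Gary: 1 × 5 = 5
  Printing1->Boise: 58 × 5 = 290
  Printing2->Macon: 19 × 19 = 361
  Printing2->Gary: 13 × 13 = 169
  Printing2->Chico: 37 × 13 = 481
  Printing3->Gary: 92 × 6 = 552
Total = 5 + 290 + 361 + 169 + 481 + 552 = 1858.

1858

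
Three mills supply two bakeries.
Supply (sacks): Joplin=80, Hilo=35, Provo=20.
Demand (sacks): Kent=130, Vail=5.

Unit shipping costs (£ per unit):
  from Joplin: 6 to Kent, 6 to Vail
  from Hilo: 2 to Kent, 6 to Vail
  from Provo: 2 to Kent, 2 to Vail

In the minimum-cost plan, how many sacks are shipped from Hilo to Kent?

35

Optimal shipments:
  Joplin–Kent: 75 × £6 = £450
  Joplin–Vail: 5 × £6 = £30
  Hilo–Kent: 35 × £2 = £70
  Provo–Kent: 20 × £2 = £40
Total cost = £590.
So Hilo→Kent carries 35 sacks.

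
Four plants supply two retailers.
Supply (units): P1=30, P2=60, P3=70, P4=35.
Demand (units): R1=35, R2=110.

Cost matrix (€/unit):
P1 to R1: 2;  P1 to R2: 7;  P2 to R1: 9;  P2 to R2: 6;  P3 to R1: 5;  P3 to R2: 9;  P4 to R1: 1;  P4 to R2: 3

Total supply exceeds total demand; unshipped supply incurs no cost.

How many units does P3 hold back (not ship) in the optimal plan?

50

Minimum-cost shipments:
  P1->R1: 30 × €2 = €60
  P2->R2: 60 × €6 = €360
  P3->R1: 5 × €5 = €25
  P3->R2: 15 × €9 = €135
  P4->R2: 35 × €3 = €105
Total cost = €685.
P3 ships 20 of its 70, leaving 50.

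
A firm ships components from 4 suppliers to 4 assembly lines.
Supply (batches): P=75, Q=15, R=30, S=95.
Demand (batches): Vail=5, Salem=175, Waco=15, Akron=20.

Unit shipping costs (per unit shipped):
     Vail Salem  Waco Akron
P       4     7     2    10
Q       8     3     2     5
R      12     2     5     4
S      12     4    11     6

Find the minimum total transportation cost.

960

An optimal shipping plan:
  P–Vail: 5 × 4 = 20
  P–Salem: 55 × 7 = 385
  P–Waco: 15 × 2 = 30
  Q–Akron: 15 × 5 = 75
  R–Salem: 30 × 2 = 60
  S–Salem: 90 × 4 = 360
  S–Akron: 5 × 6 = 30
Total = 20 + 385 + 30 + 75 + 60 + 360 + 30 = 960.
(Supply check: P ships 75; Q ships 15; R ships 30; S ships 95.)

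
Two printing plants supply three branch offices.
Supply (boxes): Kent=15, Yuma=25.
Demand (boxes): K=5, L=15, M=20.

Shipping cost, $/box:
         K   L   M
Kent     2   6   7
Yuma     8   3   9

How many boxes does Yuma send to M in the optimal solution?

10

Optimal shipments:
  Kent→K: 5 × $2 = $10
  Kent→M: 10 × $7 = $70
  Yuma→L: 15 × $3 = $45
  Yuma→M: 10 × $9 = $90
Total cost = $215.
So Yuma→M carries 10 boxes.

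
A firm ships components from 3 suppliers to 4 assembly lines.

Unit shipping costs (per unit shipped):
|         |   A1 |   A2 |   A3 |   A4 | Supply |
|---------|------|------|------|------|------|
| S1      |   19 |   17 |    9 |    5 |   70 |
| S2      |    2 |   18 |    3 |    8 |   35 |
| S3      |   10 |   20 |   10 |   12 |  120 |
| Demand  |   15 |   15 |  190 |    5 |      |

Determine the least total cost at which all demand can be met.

Optimal allocation:
  S1–A2: 15 × 17 = 255
  S1–A3: 50 × 9 = 450
  S1–A4: 5 × 5 = 25
  S2–A1: 15 × 2 = 30
  S2–A3: 20 × 3 = 60
  S3–A3: 120 × 10 = 1200
Total = 255 + 450 + 25 + 30 + 60 + 1200 = 2020.

2020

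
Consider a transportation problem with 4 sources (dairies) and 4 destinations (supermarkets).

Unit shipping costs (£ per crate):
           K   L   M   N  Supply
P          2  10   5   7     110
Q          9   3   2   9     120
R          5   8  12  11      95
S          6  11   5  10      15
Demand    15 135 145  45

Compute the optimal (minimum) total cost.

1710

An optimal shipping plan:
  P–K: 15 × £2 = £30
  P–M: 50 × £5 = £250
  P–N: 45 × £7 = £315
  Q–L: 40 × £3 = £120
  Q–M: 80 × £2 = £160
  R–L: 95 × £8 = £760
  S–M: 15 × £5 = £75
Total = 30 + 250 + 315 + 120 + 160 + 760 + 75 = £1710.
(Supply check: P ships 110; Q ships 120; R ships 95; S ships 15.)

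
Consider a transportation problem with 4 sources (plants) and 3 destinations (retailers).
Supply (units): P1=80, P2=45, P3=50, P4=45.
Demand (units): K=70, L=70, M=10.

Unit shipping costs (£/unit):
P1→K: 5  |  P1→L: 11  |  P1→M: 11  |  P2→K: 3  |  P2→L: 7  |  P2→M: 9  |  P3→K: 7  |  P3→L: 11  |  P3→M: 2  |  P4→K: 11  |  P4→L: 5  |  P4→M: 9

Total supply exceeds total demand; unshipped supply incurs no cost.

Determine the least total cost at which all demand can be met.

A cheapest plan:
  P1 to K: 50 × £5 = £250
  P2 to K: 20 × £3 = £60
  P2 to L: 25 × £7 = £175
  P3 to M: 10 × £2 = £20
  P4 to L: 45 × £5 = £225
Total = 250 + 60 + 175 + 20 + 225 = £730.

730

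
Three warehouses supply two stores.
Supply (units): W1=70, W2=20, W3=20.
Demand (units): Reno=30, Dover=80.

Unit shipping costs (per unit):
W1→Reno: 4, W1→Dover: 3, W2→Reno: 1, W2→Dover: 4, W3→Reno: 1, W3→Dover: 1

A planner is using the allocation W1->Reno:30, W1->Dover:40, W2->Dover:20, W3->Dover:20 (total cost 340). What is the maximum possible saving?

90

Current plan cost = 30·4 + 40·3 + 20·4 + 20·1 = 340.
Optimal plan:
  W1–Dover: 70 × 3 = 210
  W2–Reno: 20 × 1 = 20
  W3–Reno: 10 × 1 = 10
  W3–Dover: 10 × 1 = 10
Optimal cost = 250.
Saving = 340 − 250 = 90.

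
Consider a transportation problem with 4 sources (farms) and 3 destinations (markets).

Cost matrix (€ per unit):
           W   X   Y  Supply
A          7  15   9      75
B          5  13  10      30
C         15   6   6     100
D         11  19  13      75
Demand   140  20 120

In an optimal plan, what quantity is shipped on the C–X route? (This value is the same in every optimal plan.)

20

The minimum-cost plan:
  A→W: 35 × €7 = €245
  A→Y: 40 × €9 = €360
  B→W: 30 × €5 = €150
  C→X: 20 × €6 = €120
  C→Y: 80 × €6 = €480
  D→W: 75 × €11 = €825
Total cost = €2180.
So C→X carries 20 crates.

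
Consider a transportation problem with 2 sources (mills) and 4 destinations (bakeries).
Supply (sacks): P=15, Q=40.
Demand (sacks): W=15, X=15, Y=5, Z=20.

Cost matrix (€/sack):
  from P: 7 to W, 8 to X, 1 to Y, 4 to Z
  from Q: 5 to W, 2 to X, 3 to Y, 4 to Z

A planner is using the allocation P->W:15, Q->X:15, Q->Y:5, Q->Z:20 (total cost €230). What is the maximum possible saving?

Current plan cost = 15·7 + 15·2 + 5·3 + 20·4 = €230.
Optimal plan:
  P->Y: 5 × €1 = €5
  P->Z: 10 × €4 = €40
  Q->W: 15 × €5 = €75
  Q->X: 15 × €2 = €30
  Q->Z: 10 × €4 = €40
Optimal cost = €190.
Saving = 230 − 190 = €40.

40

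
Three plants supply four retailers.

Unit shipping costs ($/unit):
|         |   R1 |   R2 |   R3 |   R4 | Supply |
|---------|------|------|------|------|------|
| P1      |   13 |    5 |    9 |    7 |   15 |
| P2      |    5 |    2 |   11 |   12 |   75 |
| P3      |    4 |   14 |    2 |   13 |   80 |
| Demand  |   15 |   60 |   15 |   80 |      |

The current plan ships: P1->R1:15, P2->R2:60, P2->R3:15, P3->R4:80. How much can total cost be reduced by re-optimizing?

375

Current plan cost = 15·13 + 60·2 + 15·11 + 80·13 = $1520.
Optimal plan:
  P1→R4: 15 units
  P2→R2: 60 units
  P2→R4: 15 units
  P3→R1: 15 units
  P3→R3: 15 units
  P3→R4: 50 units
Optimal cost = $1145.
Saving = 1520 − 1145 = $375.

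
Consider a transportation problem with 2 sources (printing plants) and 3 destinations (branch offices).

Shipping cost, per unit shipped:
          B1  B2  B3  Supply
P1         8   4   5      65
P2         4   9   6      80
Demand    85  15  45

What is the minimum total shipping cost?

645

An optimal shipping plan:
  P1->B1: 5 boxes
  P1->B2: 15 boxes
  P1->B3: 45 boxes
  P2->B1: 80 boxes
Total cost = 645.
(Supply check: P1 ships 65; P2 ships 80.)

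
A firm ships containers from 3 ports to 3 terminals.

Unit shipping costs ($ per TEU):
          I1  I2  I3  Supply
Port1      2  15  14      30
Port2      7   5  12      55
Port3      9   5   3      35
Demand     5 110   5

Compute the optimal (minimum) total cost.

825

An optimal shipping plan:
  Port1–I1: 5 × $2 = $10
  Port1–I2: 25 × $15 = $375
  Port2–I2: 55 × $5 = $275
  Port3–I2: 30 × $5 = $150
  Port3–I3: 5 × $3 = $15
Total = 10 + 375 + 275 + 150 + 15 = $825.
(Supply check: Port1 ships 30; Port2 ships 55; Port3 ships 35.)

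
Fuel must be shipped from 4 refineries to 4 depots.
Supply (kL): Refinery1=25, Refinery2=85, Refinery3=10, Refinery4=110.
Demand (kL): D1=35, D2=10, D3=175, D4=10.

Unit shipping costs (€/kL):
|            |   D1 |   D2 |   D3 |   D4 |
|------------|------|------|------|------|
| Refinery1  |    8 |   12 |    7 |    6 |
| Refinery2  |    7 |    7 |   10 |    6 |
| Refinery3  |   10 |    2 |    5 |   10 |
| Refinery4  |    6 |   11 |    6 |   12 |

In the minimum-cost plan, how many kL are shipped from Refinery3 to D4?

Optimal shipments:
  Refinery1–D3: 25 × €7 = €175
  Refinery2–D1: 35 × €7 = €245
  Refinery2–D2: 10 × €7 = €70
  Refinery2–D3: 30 × €10 = €300
  Refinery2–D4: 10 × €6 = €60
  Refinery3–D3: 10 × €5 = €50
  Refinery4–D3: 110 × €6 = €660
Total cost = €1560.
The route Refinery3→D4 is not used.

0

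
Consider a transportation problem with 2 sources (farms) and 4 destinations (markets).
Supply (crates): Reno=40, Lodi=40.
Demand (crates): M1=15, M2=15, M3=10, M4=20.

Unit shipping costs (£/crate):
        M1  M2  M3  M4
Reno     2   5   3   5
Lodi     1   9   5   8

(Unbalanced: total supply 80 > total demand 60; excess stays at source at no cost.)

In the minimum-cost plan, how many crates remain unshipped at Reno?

0

An optimal plan:
  Reno to M2: 15 × £5 = £75
  Reno to M3: 5 × £3 = £15
  Reno to M4: 20 × £5 = £100
  Lodi to M1: 15 × £1 = £15
  Lodi to M3: 5 × £5 = £25
Total cost = £230.
Reno ships 40 of its 40, leaving 0.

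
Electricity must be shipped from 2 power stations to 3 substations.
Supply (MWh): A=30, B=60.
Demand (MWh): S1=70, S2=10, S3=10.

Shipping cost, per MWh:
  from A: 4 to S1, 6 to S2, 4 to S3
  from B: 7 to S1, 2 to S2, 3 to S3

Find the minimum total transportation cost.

An optimal shipping plan:
  A–S1: 30 × 4 = 120
  B–S1: 40 × 7 = 280
  B–S2: 10 × 2 = 20
  B–S3: 10 × 3 = 30
Total = 120 + 280 + 20 + 30 = 450.
(Supply check: A ships 30; B ships 60.)

450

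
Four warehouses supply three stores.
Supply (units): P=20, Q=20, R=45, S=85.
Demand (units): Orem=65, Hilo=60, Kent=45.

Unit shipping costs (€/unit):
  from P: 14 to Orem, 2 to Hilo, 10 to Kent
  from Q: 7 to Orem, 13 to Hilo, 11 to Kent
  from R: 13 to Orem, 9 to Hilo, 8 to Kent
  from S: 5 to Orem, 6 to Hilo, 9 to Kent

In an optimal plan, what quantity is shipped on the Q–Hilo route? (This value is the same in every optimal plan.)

0

The minimum-cost plan:
  P–Hilo: 20 units
  Q–Orem: 20 units
  R–Kent: 45 units
  S–Orem: 45 units
  S–Hilo: 40 units
Total cost = €1005.
The route Q→Hilo is not used.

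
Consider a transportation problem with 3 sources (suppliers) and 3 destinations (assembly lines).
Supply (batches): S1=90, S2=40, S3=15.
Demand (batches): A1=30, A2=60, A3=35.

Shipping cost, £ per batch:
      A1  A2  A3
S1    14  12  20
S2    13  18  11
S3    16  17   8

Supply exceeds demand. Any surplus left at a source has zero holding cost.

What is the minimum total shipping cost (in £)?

1460

One minimum-cost allocation:
  S1→A1: 10 batches
  S1→A2: 60 batches
  S2→A1: 20 batches
  S2→A3: 20 batches
  S3→A3: 15 batches
Total cost = £1460.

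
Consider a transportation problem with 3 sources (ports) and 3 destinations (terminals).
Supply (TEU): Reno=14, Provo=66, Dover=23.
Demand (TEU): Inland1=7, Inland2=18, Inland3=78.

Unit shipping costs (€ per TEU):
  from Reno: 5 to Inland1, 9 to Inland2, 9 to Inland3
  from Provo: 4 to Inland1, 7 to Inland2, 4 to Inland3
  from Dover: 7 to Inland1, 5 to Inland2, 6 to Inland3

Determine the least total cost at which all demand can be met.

482

Optimal allocation:
  Reno->Inland1: 7 × €5 = €35
  Reno->Inland3: 7 × €9 = €63
  Provo->Inland3: 66 × €4 = €264
  Dover->Inland2: 18 × €5 = €90
  Dover->Inland3: 5 × €6 = €30
Total = 35 + 63 + 264 + 90 + 30 = €482.
(Supply check: Reno ships 14; Provo ships 66; Dover ships 23.)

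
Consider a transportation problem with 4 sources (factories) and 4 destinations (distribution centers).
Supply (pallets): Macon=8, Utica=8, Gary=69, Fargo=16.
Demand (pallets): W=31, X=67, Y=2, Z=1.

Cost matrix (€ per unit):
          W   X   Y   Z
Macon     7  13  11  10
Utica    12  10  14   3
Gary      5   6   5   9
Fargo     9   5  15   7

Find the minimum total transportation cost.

598

A cheapest plan:
  Macon→W: 8 × €7 = €56
  Utica→X: 7 × €10 = €70
  Utica→Z: 1 × €3 = €3
  Gary→W: 23 × €5 = €115
  Gary→X: 44 × €6 = €264
  Gary→Y: 2 × €5 = €10
  Fargo→X: 16 × €5 = €80
Total = 56 + 70 + 3 + 115 + 264 + 10 + 80 = €598.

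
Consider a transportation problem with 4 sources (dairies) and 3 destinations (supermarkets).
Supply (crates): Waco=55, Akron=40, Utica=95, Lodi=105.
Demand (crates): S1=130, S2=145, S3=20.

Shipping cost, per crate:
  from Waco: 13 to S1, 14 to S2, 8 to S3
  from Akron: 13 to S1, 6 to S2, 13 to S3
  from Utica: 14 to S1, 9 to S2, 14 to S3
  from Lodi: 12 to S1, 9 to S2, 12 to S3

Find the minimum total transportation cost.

2940

An optimal shipping plan:
  Waco→S1: 35 × 13 = 455
  Waco→S3: 20 × 8 = 160
  Akron→S2: 40 × 6 = 240
  Utica→S2: 95 × 9 = 855
  Lodi→S1: 95 × 12 = 1140
  Lodi→S2: 10 × 9 = 90
Total = 455 + 160 + 240 + 855 + 1140 + 90 = 2940.
(Supply check: Waco ships 55; Akron ships 40; Utica ships 95; Lodi ships 105.)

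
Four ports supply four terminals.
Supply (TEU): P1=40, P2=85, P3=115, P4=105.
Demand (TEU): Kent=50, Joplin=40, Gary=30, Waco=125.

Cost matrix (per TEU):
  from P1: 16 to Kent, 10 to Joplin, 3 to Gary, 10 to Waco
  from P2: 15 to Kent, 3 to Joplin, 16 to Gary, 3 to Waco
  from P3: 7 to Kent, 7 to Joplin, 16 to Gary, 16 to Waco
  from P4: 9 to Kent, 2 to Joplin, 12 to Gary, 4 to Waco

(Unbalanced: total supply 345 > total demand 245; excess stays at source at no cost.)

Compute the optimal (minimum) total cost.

An optimal shipping plan:
  P1→Gary: 30 TEU
  P2→Waco: 85 TEU
  P3→Kent: 50 TEU
  P4→Joplin: 40 TEU
  P4→Waco: 40 TEU
Total cost = 935.
(Supply check: P1 ships 30; P2 ships 85; P3 ships 50; P4 ships 80.)

935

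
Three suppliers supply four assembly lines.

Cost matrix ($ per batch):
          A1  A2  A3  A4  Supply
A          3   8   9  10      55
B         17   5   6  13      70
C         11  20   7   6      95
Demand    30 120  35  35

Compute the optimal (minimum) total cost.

Optimal allocation:
  A–A1: 5 × $3 = $15
  A–A2: 50 × $8 = $400
  B–A2: 70 × $5 = $350
  C–A1: 25 × $11 = $275
  C–A3: 35 × $7 = $245
  C–A4: 35 × $6 = $210
Total = 15 + 400 + 350 + 275 + 245 + 210 = $1495.

1495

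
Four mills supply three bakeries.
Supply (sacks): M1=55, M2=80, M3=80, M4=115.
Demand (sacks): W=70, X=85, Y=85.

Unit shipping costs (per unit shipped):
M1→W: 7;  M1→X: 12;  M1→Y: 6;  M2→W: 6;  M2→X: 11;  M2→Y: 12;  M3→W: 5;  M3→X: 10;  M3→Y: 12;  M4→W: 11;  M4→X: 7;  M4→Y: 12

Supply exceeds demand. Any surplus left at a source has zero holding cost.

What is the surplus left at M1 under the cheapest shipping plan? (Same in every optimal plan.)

Minimum-cost shipments:
  M1 to Y: 55 sacks
  M3 to W: 70 sacks
  M3 to Y: 10 sacks
  M4 to X: 85 sacks
  M4 to Y: 20 sacks
Total cost = 1635.
M1 ships 55 of its 55, leaving 0.

0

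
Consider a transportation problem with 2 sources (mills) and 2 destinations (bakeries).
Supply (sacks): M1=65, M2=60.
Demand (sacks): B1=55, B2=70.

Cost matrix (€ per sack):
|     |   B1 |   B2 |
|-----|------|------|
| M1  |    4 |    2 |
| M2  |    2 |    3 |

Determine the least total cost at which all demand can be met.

One minimum-cost allocation:
  M1 to B2: 65 sacks
  M2 to B1: 55 sacks
  M2 to B2: 5 sacks
Total cost = €255.
(Supply check: M1 ships 65; M2 ships 60.)

255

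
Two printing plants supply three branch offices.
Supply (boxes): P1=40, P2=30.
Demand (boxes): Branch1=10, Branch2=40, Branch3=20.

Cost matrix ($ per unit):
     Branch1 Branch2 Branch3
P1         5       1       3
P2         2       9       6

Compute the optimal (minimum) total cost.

An optimal shipping plan:
  P1->Branch2: 40 boxes
  P2->Branch1: 10 boxes
  P2->Branch3: 20 boxes
Total cost = $180.
(Supply check: P1 ships 40; P2 ships 30.)

180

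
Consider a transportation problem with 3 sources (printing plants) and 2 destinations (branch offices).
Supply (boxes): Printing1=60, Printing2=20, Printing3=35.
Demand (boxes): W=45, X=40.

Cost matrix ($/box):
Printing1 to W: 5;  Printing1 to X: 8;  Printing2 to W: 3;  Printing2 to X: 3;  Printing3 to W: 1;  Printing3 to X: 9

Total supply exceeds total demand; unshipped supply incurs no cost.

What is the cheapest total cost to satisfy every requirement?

One minimum-cost allocation:
  Printing1->W: 10 × $5 = $50
  Printing1->X: 20 × $8 = $160
  Printing2->X: 20 × $3 = $60
  Printing3->W: 35 × $1 = $35
Total = 50 + 160 + 60 + 35 = $305.
(Supply check: Printing1 ships 30; Printing2 ships 20; Printing3 ships 35.)

305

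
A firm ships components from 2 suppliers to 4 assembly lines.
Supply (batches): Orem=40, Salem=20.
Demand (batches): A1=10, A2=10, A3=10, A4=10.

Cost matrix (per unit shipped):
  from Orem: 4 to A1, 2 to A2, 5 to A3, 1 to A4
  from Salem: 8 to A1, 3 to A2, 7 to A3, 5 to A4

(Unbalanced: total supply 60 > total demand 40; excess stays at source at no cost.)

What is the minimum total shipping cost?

120

One minimum-cost allocation:
  Orem–A1: 10 × 4 = 40
  Orem–A2: 10 × 2 = 20
  Orem–A3: 10 × 5 = 50
  Orem–A4: 10 × 1 = 10
Total = 40 + 20 + 50 + 10 = 120.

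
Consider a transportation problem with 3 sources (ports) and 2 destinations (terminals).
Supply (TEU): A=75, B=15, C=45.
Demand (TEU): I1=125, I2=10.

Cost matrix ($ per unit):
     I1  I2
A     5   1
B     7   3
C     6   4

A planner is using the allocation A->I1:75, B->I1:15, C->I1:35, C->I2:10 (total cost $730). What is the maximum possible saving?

20

Current plan cost = 75·5 + 15·7 + 35·6 + 10·4 = $730.
Optimal plan:
  A->I1: 65 × $5 = $325
  A->I2: 10 × $1 = $10
  B->I1: 15 × $7 = $105
  C->I1: 45 × $6 = $270
Optimal cost = $710.
Saving = 730 − 710 = $20.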